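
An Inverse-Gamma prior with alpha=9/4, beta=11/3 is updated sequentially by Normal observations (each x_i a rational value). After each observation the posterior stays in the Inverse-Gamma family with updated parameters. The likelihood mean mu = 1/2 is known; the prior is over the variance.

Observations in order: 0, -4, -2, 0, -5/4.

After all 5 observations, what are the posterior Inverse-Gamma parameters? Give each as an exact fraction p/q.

alpha=19/4, beta=1795/96

obs 1: x=0 → posterior Inverse-Gamma(11/4, 91/24)
obs 2: x=-4 → posterior Inverse-Gamma(13/4, 167/12)
obs 3: x=-2 → posterior Inverse-Gamma(15/4, 409/24)
obs 4: x=0 → posterior Inverse-Gamma(17/4, 103/6)
obs 5: x=-5/4 → posterior Inverse-Gamma(19/4, 1795/96)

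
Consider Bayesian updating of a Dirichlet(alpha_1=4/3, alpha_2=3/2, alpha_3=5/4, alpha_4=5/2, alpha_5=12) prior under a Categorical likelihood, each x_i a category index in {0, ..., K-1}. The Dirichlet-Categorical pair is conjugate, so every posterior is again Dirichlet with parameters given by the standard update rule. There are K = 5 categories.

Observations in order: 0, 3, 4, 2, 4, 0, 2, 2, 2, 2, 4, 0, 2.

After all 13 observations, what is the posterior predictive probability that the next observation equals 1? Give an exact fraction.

obs 1: x=0 → posterior Dirichlet(7/3, 3/2, 5/4, 5/2, 12)
obs 2: x=3 → posterior Dirichlet(7/3, 3/2, 5/4, 7/2, 12)
obs 3: x=4 → posterior Dirichlet(7/3, 3/2, 5/4, 7/2, 13)
obs 4: x=2 → posterior Dirichlet(7/3, 3/2, 9/4, 7/2, 13)
obs 5: x=4 → posterior Dirichlet(7/3, 3/2, 9/4, 7/2, 14)
obs 6: x=0 → posterior Dirichlet(10/3, 3/2, 9/4, 7/2, 14)
obs 7: x=2 → posterior Dirichlet(10/3, 3/2, 13/4, 7/2, 14)
obs 8: x=2 → posterior Dirichlet(10/3, 3/2, 17/4, 7/2, 14)
obs 9: x=2 → posterior Dirichlet(10/3, 3/2, 21/4, 7/2, 14)
obs 10: x=2 → posterior Dirichlet(10/3, 3/2, 25/4, 7/2, 14)
obs 11: x=4 → posterior Dirichlet(10/3, 3/2, 25/4, 7/2, 15)
obs 12: x=0 → posterior Dirichlet(13/3, 3/2, 25/4, 7/2, 15)
obs 13: x=2 → posterior Dirichlet(13/3, 3/2, 29/4, 7/2, 15)

18/379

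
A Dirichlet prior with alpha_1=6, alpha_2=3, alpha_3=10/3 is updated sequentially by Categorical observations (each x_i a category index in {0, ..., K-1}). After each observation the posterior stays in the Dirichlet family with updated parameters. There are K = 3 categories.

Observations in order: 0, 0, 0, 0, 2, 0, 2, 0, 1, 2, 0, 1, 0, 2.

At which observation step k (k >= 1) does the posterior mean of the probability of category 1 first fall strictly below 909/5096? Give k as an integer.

k = 5

obs 1: x=0 → posterior Dirichlet(7, 3, 10/3)
obs 2: x=0 → posterior Dirichlet(8, 3, 10/3)
obs 3: x=0 → posterior Dirichlet(9, 3, 10/3)
obs 4: x=0 → posterior Dirichlet(10, 3, 10/3)
obs 5: x=2 → posterior Dirichlet(10, 3, 13/3)
obs 6: x=0 → posterior Dirichlet(11, 3, 13/3)
obs 7: x=2 → posterior Dirichlet(11, 3, 16/3)
obs 8: x=0 → posterior Dirichlet(12, 3, 16/3)
obs 9: x=1 → posterior Dirichlet(12, 4, 16/3)
obs 10: x=2 → posterior Dirichlet(12, 4, 19/3)
obs 11: x=0 → posterior Dirichlet(13, 4, 19/3)
obs 12: x=1 → posterior Dirichlet(13, 5, 19/3)
obs 13: x=0 → posterior Dirichlet(14, 5, 19/3)
obs 14: x=2 → posterior Dirichlet(14, 5, 22/3)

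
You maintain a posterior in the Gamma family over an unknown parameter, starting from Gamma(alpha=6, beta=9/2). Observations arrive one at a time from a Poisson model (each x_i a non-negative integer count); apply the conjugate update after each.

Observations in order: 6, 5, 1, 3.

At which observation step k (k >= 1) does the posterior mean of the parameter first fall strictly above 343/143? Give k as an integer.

k = 2

obs 1: x=6 → posterior Gamma(12, 11/2)
obs 2: x=5 → posterior Gamma(17, 13/2)
obs 3: x=1 → posterior Gamma(18, 15/2)
obs 4: x=3 → posterior Gamma(21, 17/2)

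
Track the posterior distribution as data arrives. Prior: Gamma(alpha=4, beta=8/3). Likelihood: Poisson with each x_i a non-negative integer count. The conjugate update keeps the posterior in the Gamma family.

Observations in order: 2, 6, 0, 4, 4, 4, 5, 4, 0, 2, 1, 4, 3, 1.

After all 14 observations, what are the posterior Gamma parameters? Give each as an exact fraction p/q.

alpha=44, beta=50/3

obs 1: x=2 → posterior Gamma(6, 11/3)
obs 2: x=6 → posterior Gamma(12, 14/3)
obs 3: x=0 → posterior Gamma(12, 17/3)
obs 4: x=4 → posterior Gamma(16, 20/3)
obs 5: x=4 → posterior Gamma(20, 23/3)
obs 6: x=4 → posterior Gamma(24, 26/3)
obs 7: x=5 → posterior Gamma(29, 29/3)
obs 8: x=4 → posterior Gamma(33, 32/3)
obs 9: x=0 → posterior Gamma(33, 35/3)
obs 10: x=2 → posterior Gamma(35, 38/3)
obs 11: x=1 → posterior Gamma(36, 41/3)
obs 12: x=4 → posterior Gamma(40, 44/3)
obs 13: x=3 → posterior Gamma(43, 47/3)
obs 14: x=1 → posterior Gamma(44, 50/3)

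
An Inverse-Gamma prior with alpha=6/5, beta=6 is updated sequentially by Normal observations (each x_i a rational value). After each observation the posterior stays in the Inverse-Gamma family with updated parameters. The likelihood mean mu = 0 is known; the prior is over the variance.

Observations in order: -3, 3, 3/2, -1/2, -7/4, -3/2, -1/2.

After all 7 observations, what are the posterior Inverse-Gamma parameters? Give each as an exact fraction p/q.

obs 1: x=-3 → posterior Inverse-Gamma(17/10, 21/2)
obs 2: x=3 → posterior Inverse-Gamma(11/5, 15)
obs 3: x=3/2 → posterior Inverse-Gamma(27/10, 129/8)
obs 4: x=-1/2 → posterior Inverse-Gamma(16/5, 65/4)
obs 5: x=-7/4 → posterior Inverse-Gamma(37/10, 569/32)
obs 6: x=-3/2 → posterior Inverse-Gamma(21/5, 605/32)
obs 7: x=-1/2 → posterior Inverse-Gamma(47/10, 609/32)

alpha=47/10, beta=609/32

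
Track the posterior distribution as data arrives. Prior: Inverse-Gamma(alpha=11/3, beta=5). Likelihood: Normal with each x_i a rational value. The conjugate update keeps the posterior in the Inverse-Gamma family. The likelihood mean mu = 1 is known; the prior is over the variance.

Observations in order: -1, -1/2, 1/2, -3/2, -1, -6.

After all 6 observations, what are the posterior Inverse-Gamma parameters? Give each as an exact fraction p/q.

obs 1: x=-1 → posterior Inverse-Gamma(25/6, 7)
obs 2: x=-1/2 → posterior Inverse-Gamma(14/3, 65/8)
obs 3: x=1/2 → posterior Inverse-Gamma(31/6, 33/4)
obs 4: x=-3/2 → posterior Inverse-Gamma(17/3, 91/8)
obs 5: x=-1 → posterior Inverse-Gamma(37/6, 107/8)
obs 6: x=-6 → posterior Inverse-Gamma(20/3, 303/8)

alpha=20/3, beta=303/8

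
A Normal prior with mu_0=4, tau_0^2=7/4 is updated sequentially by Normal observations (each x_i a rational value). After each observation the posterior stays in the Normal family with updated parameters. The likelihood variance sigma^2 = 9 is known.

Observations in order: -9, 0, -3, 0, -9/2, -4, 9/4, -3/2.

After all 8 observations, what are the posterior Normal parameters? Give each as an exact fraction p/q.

mu_0=1/16, tau_0^2=63/92

obs 1: x=-9 → posterior Normal(81/43, 63/43)
obs 2: x=0 → posterior Normal(81/50, 63/50)
obs 3: x=-3 → posterior Normal(20/19, 21/19)
obs 4: x=0 → posterior Normal(15/16, 63/64)
obs 5: x=-9/2 → posterior Normal(57/142, 63/71)
obs 6: x=-4 → posterior Normal(1/156, 21/26)
obs 7: x=9/4 → posterior Normal(13/68, 63/85)
obs 8: x=-3/2 → posterior Normal(1/16, 63/92)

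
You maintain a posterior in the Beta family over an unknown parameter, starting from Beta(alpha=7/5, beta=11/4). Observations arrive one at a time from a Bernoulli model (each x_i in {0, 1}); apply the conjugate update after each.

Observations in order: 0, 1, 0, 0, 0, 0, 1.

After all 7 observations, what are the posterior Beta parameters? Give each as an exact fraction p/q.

alpha=17/5, beta=31/4

obs 1: x=0 → posterior Beta(7/5, 15/4)
obs 2: x=1 → posterior Beta(12/5, 15/4)
obs 3: x=0 → posterior Beta(12/5, 19/4)
obs 4: x=0 → posterior Beta(12/5, 23/4)
obs 5: x=0 → posterior Beta(12/5, 27/4)
obs 6: x=0 → posterior Beta(12/5, 31/4)
obs 7: x=1 → posterior Beta(17/5, 31/4)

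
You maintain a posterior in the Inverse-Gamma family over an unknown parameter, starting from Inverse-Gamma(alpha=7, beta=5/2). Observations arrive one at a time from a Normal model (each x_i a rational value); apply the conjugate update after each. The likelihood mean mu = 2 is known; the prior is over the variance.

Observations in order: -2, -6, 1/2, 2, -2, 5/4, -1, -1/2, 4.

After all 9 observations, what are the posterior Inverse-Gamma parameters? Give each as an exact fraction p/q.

obs 1: x=-2 → posterior Inverse-Gamma(15/2, 21/2)
obs 2: x=-6 → posterior Inverse-Gamma(8, 85/2)
obs 3: x=1/2 → posterior Inverse-Gamma(17/2, 349/8)
obs 4: x=2 → posterior Inverse-Gamma(9, 349/8)
obs 5: x=-2 → posterior Inverse-Gamma(19/2, 413/8)
obs 6: x=5/4 → posterior Inverse-Gamma(10, 1661/32)
obs 7: x=-1 → posterior Inverse-Gamma(21/2, 1805/32)
obs 8: x=-1/2 → posterior Inverse-Gamma(11, 1905/32)
obs 9: x=4 → posterior Inverse-Gamma(23/2, 1969/32)

alpha=23/2, beta=1969/32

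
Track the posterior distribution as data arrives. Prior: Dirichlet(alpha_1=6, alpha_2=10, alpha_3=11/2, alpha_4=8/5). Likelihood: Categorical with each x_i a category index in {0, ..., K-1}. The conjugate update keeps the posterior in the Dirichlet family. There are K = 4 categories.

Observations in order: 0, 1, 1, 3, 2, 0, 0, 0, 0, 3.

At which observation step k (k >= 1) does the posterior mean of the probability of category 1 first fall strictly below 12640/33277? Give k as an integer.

obs 1: x=0 → posterior Dirichlet(7, 10, 11/2, 8/5)
obs 2: x=1 → posterior Dirichlet(7, 11, 11/2, 8/5)
obs 3: x=1 → posterior Dirichlet(7, 12, 11/2, 8/5)
obs 4: x=3 → posterior Dirichlet(7, 12, 11/2, 13/5)
obs 5: x=2 → posterior Dirichlet(7, 12, 13/2, 13/5)
obs 6: x=0 → posterior Dirichlet(8, 12, 13/2, 13/5)
obs 7: x=0 → posterior Dirichlet(9, 12, 13/2, 13/5)
obs 8: x=0 → posterior Dirichlet(10, 12, 13/2, 13/5)
obs 9: x=0 → posterior Dirichlet(11, 12, 13/2, 13/5)
obs 10: x=3 → posterior Dirichlet(11, 12, 13/2, 18/5)

k = 9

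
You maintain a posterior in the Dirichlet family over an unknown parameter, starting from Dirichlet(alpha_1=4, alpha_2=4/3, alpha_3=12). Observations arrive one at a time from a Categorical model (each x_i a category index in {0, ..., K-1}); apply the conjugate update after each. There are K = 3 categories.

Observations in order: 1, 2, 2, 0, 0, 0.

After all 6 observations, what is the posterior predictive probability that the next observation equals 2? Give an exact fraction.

obs 1: x=1 → posterior Dirichlet(4, 7/3, 12)
obs 2: x=2 → posterior Dirichlet(4, 7/3, 13)
obs 3: x=2 → posterior Dirichlet(4, 7/3, 14)
obs 4: x=0 → posterior Dirichlet(5, 7/3, 14)
obs 5: x=0 → posterior Dirichlet(6, 7/3, 14)
obs 6: x=0 → posterior Dirichlet(7, 7/3, 14)

3/5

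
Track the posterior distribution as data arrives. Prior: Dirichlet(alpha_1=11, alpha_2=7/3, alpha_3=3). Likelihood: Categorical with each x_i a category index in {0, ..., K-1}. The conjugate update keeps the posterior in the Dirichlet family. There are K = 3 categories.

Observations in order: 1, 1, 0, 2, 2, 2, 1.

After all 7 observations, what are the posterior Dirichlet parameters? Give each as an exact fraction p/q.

obs 1: x=1 → posterior Dirichlet(11, 10/3, 3)
obs 2: x=1 → posterior Dirichlet(11, 13/3, 3)
obs 3: x=0 → posterior Dirichlet(12, 13/3, 3)
obs 4: x=2 → posterior Dirichlet(12, 13/3, 4)
obs 5: x=2 → posterior Dirichlet(12, 13/3, 5)
obs 6: x=2 → posterior Dirichlet(12, 13/3, 6)
obs 7: x=1 → posterior Dirichlet(12, 16/3, 6)

alpha_1=12, alpha_2=16/3, alpha_3=6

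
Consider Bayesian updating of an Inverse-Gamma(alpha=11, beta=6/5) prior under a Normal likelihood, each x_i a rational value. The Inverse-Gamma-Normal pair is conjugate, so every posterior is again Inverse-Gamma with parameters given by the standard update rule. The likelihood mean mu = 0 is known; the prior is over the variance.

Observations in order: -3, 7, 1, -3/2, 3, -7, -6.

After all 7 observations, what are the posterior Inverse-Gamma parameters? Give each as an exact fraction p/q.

obs 1: x=-3 → posterior Inverse-Gamma(23/2, 57/10)
obs 2: x=7 → posterior Inverse-Gamma(12, 151/5)
obs 3: x=1 → posterior Inverse-Gamma(25/2, 307/10)
obs 4: x=-3/2 → posterior Inverse-Gamma(13, 1273/40)
obs 5: x=3 → posterior Inverse-Gamma(27/2, 1453/40)
obs 6: x=-7 → posterior Inverse-Gamma(14, 2433/40)
obs 7: x=-6 → posterior Inverse-Gamma(29/2, 3153/40)

alpha=29/2, beta=3153/40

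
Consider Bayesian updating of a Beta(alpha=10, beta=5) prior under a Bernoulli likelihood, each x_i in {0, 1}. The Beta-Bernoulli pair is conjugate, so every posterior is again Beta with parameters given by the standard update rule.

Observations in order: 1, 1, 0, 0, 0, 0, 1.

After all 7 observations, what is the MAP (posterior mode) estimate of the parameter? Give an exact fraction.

3/5

obs 1: x=1 → posterior Beta(11, 5)
obs 2: x=1 → posterior Beta(12, 5)
obs 3: x=0 → posterior Beta(12, 6)
obs 4: x=0 → posterior Beta(12, 7)
obs 5: x=0 → posterior Beta(12, 8)
obs 6: x=0 → posterior Beta(12, 9)
obs 7: x=1 → posterior Beta(13, 9)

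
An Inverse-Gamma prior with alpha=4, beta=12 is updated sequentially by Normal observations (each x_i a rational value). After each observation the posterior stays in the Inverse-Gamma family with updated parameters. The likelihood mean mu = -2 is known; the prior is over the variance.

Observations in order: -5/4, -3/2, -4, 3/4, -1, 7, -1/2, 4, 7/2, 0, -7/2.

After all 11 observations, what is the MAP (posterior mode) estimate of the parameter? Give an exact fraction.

515/56

obs 1: x=-5/4 → posterior Inverse-Gamma(9/2, 393/32)
obs 2: x=-3/2 → posterior Inverse-Gamma(5, 397/32)
obs 3: x=-4 → posterior Inverse-Gamma(11/2, 461/32)
obs 4: x=3/4 → posterior Inverse-Gamma(6, 291/16)
obs 5: x=-1 → posterior Inverse-Gamma(13/2, 299/16)
obs 6: x=7 → posterior Inverse-Gamma(7, 947/16)
obs 7: x=-1/2 → posterior Inverse-Gamma(15/2, 965/16)
obs 8: x=4 → posterior Inverse-Gamma(8, 1253/16)
obs 9: x=7/2 → posterior Inverse-Gamma(17/2, 1495/16)
obs 10: x=0 → posterior Inverse-Gamma(9, 1527/16)
obs 11: x=-7/2 → posterior Inverse-Gamma(19/2, 1545/16)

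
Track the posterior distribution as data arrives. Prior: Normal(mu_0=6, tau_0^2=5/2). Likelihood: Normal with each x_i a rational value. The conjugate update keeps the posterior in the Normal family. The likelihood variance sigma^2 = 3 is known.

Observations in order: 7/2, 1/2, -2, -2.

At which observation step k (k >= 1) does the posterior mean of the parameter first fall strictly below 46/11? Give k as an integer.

k = 2

obs 1: x=7/2 → posterior Normal(107/22, 15/11)
obs 2: x=1/2 → posterior Normal(7/2, 15/16)
obs 3: x=-2 → posterior Normal(46/21, 5/7)
obs 4: x=-2 → posterior Normal(18/13, 15/26)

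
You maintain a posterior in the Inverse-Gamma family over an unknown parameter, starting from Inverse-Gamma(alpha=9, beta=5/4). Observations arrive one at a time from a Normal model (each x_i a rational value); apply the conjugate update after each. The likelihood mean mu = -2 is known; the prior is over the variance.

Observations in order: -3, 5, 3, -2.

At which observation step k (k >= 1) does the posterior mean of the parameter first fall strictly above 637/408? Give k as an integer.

obs 1: x=-3 → posterior Inverse-Gamma(19/2, 7/4)
obs 2: x=5 → posterior Inverse-Gamma(10, 105/4)
obs 3: x=3 → posterior Inverse-Gamma(21/2, 155/4)
obs 4: x=-2 → posterior Inverse-Gamma(11, 155/4)

k = 2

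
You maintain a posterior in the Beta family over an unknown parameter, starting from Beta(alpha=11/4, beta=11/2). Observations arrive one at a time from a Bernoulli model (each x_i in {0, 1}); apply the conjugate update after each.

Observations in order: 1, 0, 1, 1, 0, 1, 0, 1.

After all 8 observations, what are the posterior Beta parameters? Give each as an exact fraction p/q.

alpha=31/4, beta=17/2

obs 1: x=1 → posterior Beta(15/4, 11/2)
obs 2: x=0 → posterior Beta(15/4, 13/2)
obs 3: x=1 → posterior Beta(19/4, 13/2)
obs 4: x=1 → posterior Beta(23/4, 13/2)
obs 5: x=0 → posterior Beta(23/4, 15/2)
obs 6: x=1 → posterior Beta(27/4, 15/2)
obs 7: x=0 → posterior Beta(27/4, 17/2)
obs 8: x=1 → posterior Beta(31/4, 17/2)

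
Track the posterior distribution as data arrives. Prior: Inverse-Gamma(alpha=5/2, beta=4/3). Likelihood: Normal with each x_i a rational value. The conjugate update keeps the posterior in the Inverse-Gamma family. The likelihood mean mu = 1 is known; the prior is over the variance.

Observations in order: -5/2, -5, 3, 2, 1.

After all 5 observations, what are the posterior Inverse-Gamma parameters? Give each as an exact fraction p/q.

obs 1: x=-5/2 → posterior Inverse-Gamma(3, 179/24)
obs 2: x=-5 → posterior Inverse-Gamma(7/2, 611/24)
obs 3: x=3 → posterior Inverse-Gamma(4, 659/24)
obs 4: x=2 → posterior Inverse-Gamma(9/2, 671/24)
obs 5: x=1 → posterior Inverse-Gamma(5, 671/24)

alpha=5, beta=671/24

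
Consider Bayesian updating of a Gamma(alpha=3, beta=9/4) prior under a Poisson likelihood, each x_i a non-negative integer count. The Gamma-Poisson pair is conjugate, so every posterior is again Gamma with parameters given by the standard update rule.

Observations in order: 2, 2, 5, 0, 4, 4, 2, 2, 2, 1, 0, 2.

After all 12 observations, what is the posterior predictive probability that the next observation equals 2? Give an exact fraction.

obs 1: x=2 → posterior Gamma(5, 13/4)
obs 2: x=2 → posterior Gamma(7, 17/4)
obs 3: x=5 → posterior Gamma(12, 21/4)
obs 4: x=0 → posterior Gamma(12, 25/4)
obs 5: x=4 → posterior Gamma(16, 29/4)
obs 6: x=4 → posterior Gamma(20, 33/4)
obs 7: x=2 → posterior Gamma(22, 37/4)
obs 8: x=2 → posterior Gamma(24, 41/4)
obs 9: x=2 → posterior Gamma(26, 45/4)
obs 10: x=1 → posterior Gamma(27, 49/4)
obs 11: x=0 → posterior Gamma(27, 53/4)
obs 12: x=2 → posterior Gamma(29, 57/4)

5794020855568312015467770420661364674168816026754636720/22142409857901704241452850038930084800123246089888595861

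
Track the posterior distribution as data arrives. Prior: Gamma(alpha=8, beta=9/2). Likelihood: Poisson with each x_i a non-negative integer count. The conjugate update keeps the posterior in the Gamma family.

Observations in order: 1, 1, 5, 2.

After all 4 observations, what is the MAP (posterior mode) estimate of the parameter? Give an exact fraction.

obs 1: x=1 → posterior Gamma(9, 11/2)
obs 2: x=1 → posterior Gamma(10, 13/2)
obs 3: x=5 → posterior Gamma(15, 15/2)
obs 4: x=2 → posterior Gamma(17, 17/2)

32/17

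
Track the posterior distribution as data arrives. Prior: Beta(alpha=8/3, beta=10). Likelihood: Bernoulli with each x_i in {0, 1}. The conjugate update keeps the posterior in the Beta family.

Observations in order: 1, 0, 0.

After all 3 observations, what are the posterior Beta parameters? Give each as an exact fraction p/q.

alpha=11/3, beta=12

obs 1: x=1 → posterior Beta(11/3, 10)
obs 2: x=0 → posterior Beta(11/3, 11)
obs 3: x=0 → posterior Beta(11/3, 12)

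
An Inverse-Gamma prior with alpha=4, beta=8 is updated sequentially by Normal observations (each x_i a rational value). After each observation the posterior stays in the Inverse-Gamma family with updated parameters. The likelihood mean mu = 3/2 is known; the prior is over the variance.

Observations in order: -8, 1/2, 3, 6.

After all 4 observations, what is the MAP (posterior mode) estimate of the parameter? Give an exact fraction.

519/56

obs 1: x=-8 → posterior Inverse-Gamma(9/2, 425/8)
obs 2: x=1/2 → posterior Inverse-Gamma(5, 429/8)
obs 3: x=3 → posterior Inverse-Gamma(11/2, 219/4)
obs 4: x=6 → posterior Inverse-Gamma(6, 519/8)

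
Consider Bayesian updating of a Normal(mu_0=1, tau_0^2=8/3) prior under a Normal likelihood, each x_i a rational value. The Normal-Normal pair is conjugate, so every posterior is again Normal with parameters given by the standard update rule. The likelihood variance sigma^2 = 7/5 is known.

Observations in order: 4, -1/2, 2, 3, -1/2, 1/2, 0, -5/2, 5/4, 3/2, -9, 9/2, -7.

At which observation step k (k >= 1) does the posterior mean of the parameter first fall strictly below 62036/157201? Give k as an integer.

obs 1: x=4 → posterior Normal(181/61, 56/61)
obs 2: x=-1/2 → posterior Normal(161/101, 56/101)
obs 3: x=2 → posterior Normal(241/141, 56/141)
obs 4: x=3 → posterior Normal(361/181, 56/181)
obs 5: x=-1/2 → posterior Normal(341/221, 56/221)
obs 6: x=1/2 → posterior Normal(361/261, 56/261)
obs 7: x=0 → posterior Normal(361/301, 8/43)
obs 8: x=-5/2 → posterior Normal(261/341, 56/341)
obs 9: x=5/4 → posterior Normal(311/381, 56/381)
obs 10: x=3/2 → posterior Normal(371/421, 56/421)
obs 11: x=-9 → posterior Normal(11/461, 56/461)
obs 12: x=9/2 → posterior Normal(191/501, 56/501)
obs 13: x=-7 → posterior Normal(-89/541, 56/541)

k = 11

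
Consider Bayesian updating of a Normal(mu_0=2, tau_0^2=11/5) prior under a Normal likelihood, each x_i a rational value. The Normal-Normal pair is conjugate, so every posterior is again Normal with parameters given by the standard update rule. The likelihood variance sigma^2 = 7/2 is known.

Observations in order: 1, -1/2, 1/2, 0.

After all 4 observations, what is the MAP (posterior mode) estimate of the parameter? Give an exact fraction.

obs 1: x=1 → posterior Normal(92/57, 77/57)
obs 2: x=-1/2 → posterior Normal(81/79, 77/79)
obs 3: x=1/2 → posterior Normal(92/101, 77/101)
obs 4: x=0 → posterior Normal(92/123, 77/123)

92/123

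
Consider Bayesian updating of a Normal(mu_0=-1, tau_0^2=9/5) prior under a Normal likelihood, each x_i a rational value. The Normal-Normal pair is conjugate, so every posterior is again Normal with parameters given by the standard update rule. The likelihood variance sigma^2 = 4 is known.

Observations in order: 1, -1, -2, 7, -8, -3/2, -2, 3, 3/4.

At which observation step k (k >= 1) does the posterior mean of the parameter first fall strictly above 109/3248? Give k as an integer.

obs 1: x=1 → posterior Normal(-11/29, 36/29)
obs 2: x=-1 → posterior Normal(-10/19, 18/19)
obs 3: x=-2 → posterior Normal(-38/47, 36/47)
obs 4: x=7 → posterior Normal(25/56, 9/14)
obs 5: x=-8 → posterior Normal(-47/65, 36/65)
obs 6: x=-3/2 → posterior Normal(-121/148, 18/37)
obs 7: x=-2 → posterior Normal(-157/166, 36/83)
obs 8: x=3 → posterior Normal(-103/184, 9/23)
obs 9: x=3/4 → posterior Normal(-179/404, 36/101)

k = 4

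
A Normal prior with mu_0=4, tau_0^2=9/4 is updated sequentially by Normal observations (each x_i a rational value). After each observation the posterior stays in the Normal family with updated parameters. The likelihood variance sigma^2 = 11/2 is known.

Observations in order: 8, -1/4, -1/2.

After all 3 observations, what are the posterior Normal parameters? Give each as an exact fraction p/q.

mu_0=613/196, tau_0^2=99/98

obs 1: x=8 → posterior Normal(160/31, 99/62)
obs 2: x=-1/4 → posterior Normal(631/160, 99/80)
obs 3: x=-1/2 → posterior Normal(613/196, 99/98)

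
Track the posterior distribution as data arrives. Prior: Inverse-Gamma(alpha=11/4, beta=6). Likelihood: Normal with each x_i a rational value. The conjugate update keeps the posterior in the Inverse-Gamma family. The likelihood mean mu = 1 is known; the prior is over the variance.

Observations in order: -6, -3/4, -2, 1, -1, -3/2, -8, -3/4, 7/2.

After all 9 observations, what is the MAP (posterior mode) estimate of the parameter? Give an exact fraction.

obs 1: x=-6 → posterior Inverse-Gamma(13/4, 61/2)
obs 2: x=-3/4 → posterior Inverse-Gamma(15/4, 1025/32)
obs 3: x=-2 → posterior Inverse-Gamma(17/4, 1169/32)
obs 4: x=1 → posterior Inverse-Gamma(19/4, 1169/32)
obs 5: x=-1 → posterior Inverse-Gamma(21/4, 1233/32)
obs 6: x=-3/2 → posterior Inverse-Gamma(23/4, 1333/32)
obs 7: x=-8 → posterior Inverse-Gamma(25/4, 2629/32)
obs 8: x=-3/4 → posterior Inverse-Gamma(27/4, 1339/16)
obs 9: x=7/2 → posterior Inverse-Gamma(29/4, 1389/16)

463/44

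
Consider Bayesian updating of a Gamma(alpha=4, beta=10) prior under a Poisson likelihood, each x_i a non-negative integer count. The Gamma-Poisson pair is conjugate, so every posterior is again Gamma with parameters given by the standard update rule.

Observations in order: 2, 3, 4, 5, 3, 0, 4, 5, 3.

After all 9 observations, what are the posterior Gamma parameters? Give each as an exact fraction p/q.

alpha=33, beta=19

obs 1: x=2 → posterior Gamma(6, 11)
obs 2: x=3 → posterior Gamma(9, 12)
obs 3: x=4 → posterior Gamma(13, 13)
obs 4: x=5 → posterior Gamma(18, 14)
obs 5: x=3 → posterior Gamma(21, 15)
obs 6: x=0 → posterior Gamma(21, 16)
obs 7: x=4 → posterior Gamma(25, 17)
obs 8: x=5 → posterior Gamma(30, 18)
obs 9: x=3 → posterior Gamma(33, 19)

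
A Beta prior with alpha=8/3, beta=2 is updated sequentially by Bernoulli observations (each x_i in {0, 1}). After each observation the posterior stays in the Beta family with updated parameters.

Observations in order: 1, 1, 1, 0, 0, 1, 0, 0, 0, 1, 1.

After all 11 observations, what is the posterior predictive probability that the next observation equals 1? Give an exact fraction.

obs 1: x=1 → posterior Beta(11/3, 2)
obs 2: x=1 → posterior Beta(14/3, 2)
obs 3: x=1 → posterior Beta(17/3, 2)
obs 4: x=0 → posterior Beta(17/3, 3)
obs 5: x=0 → posterior Beta(17/3, 4)
obs 6: x=1 → posterior Beta(20/3, 4)
obs 7: x=0 → posterior Beta(20/3, 5)
obs 8: x=0 → posterior Beta(20/3, 6)
obs 9: x=0 → posterior Beta(20/3, 7)
obs 10: x=1 → posterior Beta(23/3, 7)
obs 11: x=1 → posterior Beta(26/3, 7)

26/47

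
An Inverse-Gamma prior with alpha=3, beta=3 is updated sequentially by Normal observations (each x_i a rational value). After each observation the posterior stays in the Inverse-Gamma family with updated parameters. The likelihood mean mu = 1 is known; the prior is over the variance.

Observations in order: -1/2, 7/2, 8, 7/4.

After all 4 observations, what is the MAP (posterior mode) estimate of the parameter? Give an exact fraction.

obs 1: x=-1/2 → posterior Inverse-Gamma(7/2, 33/8)
obs 2: x=7/2 → posterior Inverse-Gamma(4, 29/4)
obs 3: x=8 → posterior Inverse-Gamma(9/2, 127/4)
obs 4: x=7/4 → posterior Inverse-Gamma(5, 1025/32)

1025/192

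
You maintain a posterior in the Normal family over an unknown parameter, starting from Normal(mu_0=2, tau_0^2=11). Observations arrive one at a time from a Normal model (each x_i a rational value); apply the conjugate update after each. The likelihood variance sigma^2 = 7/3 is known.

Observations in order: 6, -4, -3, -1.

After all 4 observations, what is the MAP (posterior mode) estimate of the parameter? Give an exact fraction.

-52/139

obs 1: x=6 → posterior Normal(53/10, 77/40)
obs 2: x=-4 → posterior Normal(80/73, 77/73)
obs 3: x=-3 → posterior Normal(-19/106, 77/106)
obs 4: x=-1 → posterior Normal(-52/139, 77/139)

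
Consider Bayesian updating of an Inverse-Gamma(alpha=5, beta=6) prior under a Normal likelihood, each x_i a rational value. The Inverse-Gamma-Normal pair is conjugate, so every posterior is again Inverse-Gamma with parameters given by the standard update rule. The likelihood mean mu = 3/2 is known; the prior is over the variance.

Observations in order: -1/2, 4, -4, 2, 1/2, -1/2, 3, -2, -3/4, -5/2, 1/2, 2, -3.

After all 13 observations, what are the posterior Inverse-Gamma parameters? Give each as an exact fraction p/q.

alpha=23/2, beta=1837/32

obs 1: x=-1/2 → posterior Inverse-Gamma(11/2, 8)
obs 2: x=4 → posterior Inverse-Gamma(6, 89/8)
obs 3: x=-4 → posterior Inverse-Gamma(13/2, 105/4)
obs 4: x=2 → posterior Inverse-Gamma(7, 211/8)
obs 5: x=1/2 → posterior Inverse-Gamma(15/2, 215/8)
obs 6: x=-1/2 → posterior Inverse-Gamma(8, 231/8)
obs 7: x=3 → posterior Inverse-Gamma(17/2, 30)
obs 8: x=-2 → posterior Inverse-Gamma(9, 289/8)
obs 9: x=-3/4 → posterior Inverse-Gamma(19/2, 1237/32)
obs 10: x=-5/2 → posterior Inverse-Gamma(10, 1493/32)
obs 11: x=1/2 → posterior Inverse-Gamma(21/2, 1509/32)
obs 12: x=2 → posterior Inverse-Gamma(11, 1513/32)
obs 13: x=-3 → posterior Inverse-Gamma(23/2, 1837/32)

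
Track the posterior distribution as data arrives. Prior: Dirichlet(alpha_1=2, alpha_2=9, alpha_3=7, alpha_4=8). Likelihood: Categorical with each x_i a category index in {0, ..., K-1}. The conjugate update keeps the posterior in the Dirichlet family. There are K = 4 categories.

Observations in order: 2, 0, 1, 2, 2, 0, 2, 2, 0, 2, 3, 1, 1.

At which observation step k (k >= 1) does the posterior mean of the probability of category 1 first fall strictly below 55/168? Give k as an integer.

obs 1: x=2 → posterior Dirichlet(2, 9, 8, 8)
obs 2: x=0 → posterior Dirichlet(3, 9, 8, 8)
obs 3: x=1 → posterior Dirichlet(3, 10, 8, 8)
obs 4: x=2 → posterior Dirichlet(3, 10, 9, 8)
obs 5: x=2 → posterior Dirichlet(3, 10, 10, 8)
obs 6: x=0 → posterior Dirichlet(4, 10, 10, 8)
obs 7: x=2 → posterior Dirichlet(4, 10, 11, 8)
obs 8: x=2 → posterior Dirichlet(4, 10, 12, 8)
obs 9: x=0 → posterior Dirichlet(5, 10, 12, 8)
obs 10: x=2 → posterior Dirichlet(5, 10, 13, 8)
obs 11: x=3 → posterior Dirichlet(5, 10, 13, 9)
obs 12: x=1 → posterior Dirichlet(5, 11, 13, 9)
obs 13: x=1 → posterior Dirichlet(5, 12, 13, 9)

k = 2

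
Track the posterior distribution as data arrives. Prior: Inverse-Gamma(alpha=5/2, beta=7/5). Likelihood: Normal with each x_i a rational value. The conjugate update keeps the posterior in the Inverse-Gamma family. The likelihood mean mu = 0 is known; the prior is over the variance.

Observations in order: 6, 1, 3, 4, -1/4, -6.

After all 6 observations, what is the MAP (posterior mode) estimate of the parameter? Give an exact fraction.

8069/1040

obs 1: x=6 → posterior Inverse-Gamma(3, 97/5)
obs 2: x=1 → posterior Inverse-Gamma(7/2, 199/10)
obs 3: x=3 → posterior Inverse-Gamma(4, 122/5)
obs 4: x=4 → posterior Inverse-Gamma(9/2, 162/5)
obs 5: x=-1/4 → posterior Inverse-Gamma(5, 5189/160)
obs 6: x=-6 → posterior Inverse-Gamma(11/2, 8069/160)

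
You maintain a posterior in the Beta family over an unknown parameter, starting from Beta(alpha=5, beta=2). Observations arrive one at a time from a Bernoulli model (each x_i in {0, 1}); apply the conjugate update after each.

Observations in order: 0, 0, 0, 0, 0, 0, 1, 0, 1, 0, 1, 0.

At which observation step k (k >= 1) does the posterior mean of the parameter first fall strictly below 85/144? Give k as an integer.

k = 2

obs 1: x=0 → posterior Beta(5, 3)
obs 2: x=0 → posterior Beta(5, 4)
obs 3: x=0 → posterior Beta(5, 5)
obs 4: x=0 → posterior Beta(5, 6)
obs 5: x=0 → posterior Beta(5, 7)
obs 6: x=0 → posterior Beta(5, 8)
obs 7: x=1 → posterior Beta(6, 8)
obs 8: x=0 → posterior Beta(6, 9)
obs 9: x=1 → posterior Beta(7, 9)
obs 10: x=0 → posterior Beta(7, 10)
obs 11: x=1 → posterior Beta(8, 10)
obs 12: x=0 → posterior Beta(8, 11)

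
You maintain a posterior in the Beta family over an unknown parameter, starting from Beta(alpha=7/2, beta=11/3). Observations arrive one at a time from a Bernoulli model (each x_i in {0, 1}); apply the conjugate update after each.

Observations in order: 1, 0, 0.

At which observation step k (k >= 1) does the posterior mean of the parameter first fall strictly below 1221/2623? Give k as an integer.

obs 1: x=1 → posterior Beta(9/2, 11/3)
obs 2: x=0 → posterior Beta(9/2, 14/3)
obs 3: x=0 → posterior Beta(9/2, 17/3)

k = 3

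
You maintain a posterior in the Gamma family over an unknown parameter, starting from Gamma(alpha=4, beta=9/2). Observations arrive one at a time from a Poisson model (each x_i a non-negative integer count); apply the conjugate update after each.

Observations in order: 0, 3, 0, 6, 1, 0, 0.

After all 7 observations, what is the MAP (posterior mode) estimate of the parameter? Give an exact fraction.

obs 1: x=0 → posterior Gamma(4, 11/2)
obs 2: x=3 → posterior Gamma(7, 13/2)
obs 3: x=0 → posterior Gamma(7, 15/2)
obs 4: x=6 → posterior Gamma(13, 17/2)
obs 5: x=1 → posterior Gamma(14, 19/2)
obs 6: x=0 → posterior Gamma(14, 21/2)
obs 7: x=0 → posterior Gamma(14, 23/2)

26/23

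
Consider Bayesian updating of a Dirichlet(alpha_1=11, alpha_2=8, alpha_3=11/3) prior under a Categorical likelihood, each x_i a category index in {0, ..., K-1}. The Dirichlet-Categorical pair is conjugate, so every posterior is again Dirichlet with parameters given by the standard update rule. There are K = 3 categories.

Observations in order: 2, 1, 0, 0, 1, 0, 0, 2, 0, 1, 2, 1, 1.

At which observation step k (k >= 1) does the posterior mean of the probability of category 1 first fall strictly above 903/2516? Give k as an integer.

obs 1: x=2 → posterior Dirichlet(11, 8, 14/3)
obs 2: x=1 → posterior Dirichlet(11, 9, 14/3)
obs 3: x=0 → posterior Dirichlet(12, 9, 14/3)
obs 4: x=0 → posterior Dirichlet(13, 9, 14/3)
obs 5: x=1 → posterior Dirichlet(13, 10, 14/3)
obs 6: x=0 → posterior Dirichlet(14, 10, 14/3)
obs 7: x=0 → posterior Dirichlet(15, 10, 14/3)
obs 8: x=2 → posterior Dirichlet(15, 10, 17/3)
obs 9: x=0 → posterior Dirichlet(16, 10, 17/3)
obs 10: x=1 → posterior Dirichlet(16, 11, 17/3)
obs 11: x=2 → posterior Dirichlet(16, 11, 20/3)
obs 12: x=1 → posterior Dirichlet(16, 12, 20/3)
obs 13: x=1 → posterior Dirichlet(16, 13, 20/3)

k = 2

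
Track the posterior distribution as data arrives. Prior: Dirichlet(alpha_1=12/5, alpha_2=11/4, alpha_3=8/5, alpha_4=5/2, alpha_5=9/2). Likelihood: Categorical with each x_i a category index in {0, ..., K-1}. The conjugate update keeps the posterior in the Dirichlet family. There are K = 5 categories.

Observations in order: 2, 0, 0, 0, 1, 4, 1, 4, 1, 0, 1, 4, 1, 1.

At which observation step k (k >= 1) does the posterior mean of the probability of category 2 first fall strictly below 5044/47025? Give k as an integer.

obs 1: x=2 → posterior Dirichlet(12/5, 11/4, 13/5, 5/2, 9/2)
obs 2: x=0 → posterior Dirichlet(17/5, 11/4, 13/5, 5/2, 9/2)
obs 3: x=0 → posterior Dirichlet(22/5, 11/4, 13/5, 5/2, 9/2)
obs 4: x=0 → posterior Dirichlet(27/5, 11/4, 13/5, 5/2, 9/2)
obs 5: x=1 → posterior Dirichlet(27/5, 15/4, 13/5, 5/2, 9/2)
obs 6: x=4 → posterior Dirichlet(27/5, 15/4, 13/5, 5/2, 11/2)
obs 7: x=1 → posterior Dirichlet(27/5, 19/4, 13/5, 5/2, 11/2)
obs 8: x=4 → posterior Dirichlet(27/5, 19/4, 13/5, 5/2, 13/2)
obs 9: x=1 → posterior Dirichlet(27/5, 23/4, 13/5, 5/2, 13/2)
obs 10: x=0 → posterior Dirichlet(32/5, 23/4, 13/5, 5/2, 13/2)
obs 11: x=1 → posterior Dirichlet(32/5, 27/4, 13/5, 5/2, 13/2)
obs 12: x=4 → posterior Dirichlet(32/5, 27/4, 13/5, 5/2, 15/2)
obs 13: x=1 → posterior Dirichlet(32/5, 31/4, 13/5, 5/2, 15/2)
obs 14: x=1 → posterior Dirichlet(32/5, 35/4, 13/5, 5/2, 15/2)

k = 11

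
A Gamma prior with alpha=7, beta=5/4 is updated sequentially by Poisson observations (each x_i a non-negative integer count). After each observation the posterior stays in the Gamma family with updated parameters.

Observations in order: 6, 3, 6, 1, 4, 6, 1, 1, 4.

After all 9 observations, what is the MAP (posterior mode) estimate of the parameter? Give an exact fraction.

obs 1: x=6 → posterior Gamma(13, 9/4)
obs 2: x=3 → posterior Gamma(16, 13/4)
obs 3: x=6 → posterior Gamma(22, 17/4)
obs 4: x=1 → posterior Gamma(23, 21/4)
obs 5: x=4 → posterior Gamma(27, 25/4)
obs 6: x=6 → posterior Gamma(33, 29/4)
obs 7: x=1 → posterior Gamma(34, 33/4)
obs 8: x=1 → posterior Gamma(35, 37/4)
obs 9: x=4 → posterior Gamma(39, 41/4)

152/41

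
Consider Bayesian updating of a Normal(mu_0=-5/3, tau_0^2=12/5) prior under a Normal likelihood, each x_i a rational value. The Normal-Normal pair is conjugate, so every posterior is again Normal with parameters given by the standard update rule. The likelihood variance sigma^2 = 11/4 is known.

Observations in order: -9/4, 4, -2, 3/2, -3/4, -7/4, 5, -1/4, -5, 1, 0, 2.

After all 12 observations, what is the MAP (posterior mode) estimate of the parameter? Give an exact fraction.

obs 1: x=-9/4 → posterior Normal(-599/309, 132/103)
obs 2: x=4 → posterior Normal(-23/453, 132/151)
obs 3: x=-2 → posterior Normal(-311/597, 132/199)
obs 4: x=3/2 → posterior Normal(-5/39, 132/247)
obs 5: x=-3/4 → posterior Normal(-203/885, 132/295)
obs 6: x=-7/4 → posterior Normal(-65/147, 132/343)
obs 7: x=5 → posterior Normal(265/1173, 132/391)
obs 8: x=-1/4 → posterior Normal(229/1317, 132/439)
obs 9: x=-5 → posterior Normal(-491/1461, 132/487)
obs 10: x=1 → posterior Normal(-347/1605, 132/535)
obs 11: x=0 → posterior Normal(-347/1749, 12/53)
obs 12: x=2 → posterior Normal(-59/1893, 132/631)

-59/1893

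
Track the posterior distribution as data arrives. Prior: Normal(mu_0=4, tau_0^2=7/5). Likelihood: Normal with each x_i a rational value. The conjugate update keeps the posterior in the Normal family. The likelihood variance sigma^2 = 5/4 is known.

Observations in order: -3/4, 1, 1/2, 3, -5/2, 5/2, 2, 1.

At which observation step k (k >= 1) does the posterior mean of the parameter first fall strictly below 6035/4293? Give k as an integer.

k = 2

obs 1: x=-3/4 → posterior Normal(79/53, 35/53)
obs 2: x=1 → posterior Normal(107/81, 35/81)
obs 3: x=1/2 → posterior Normal(121/109, 35/109)
obs 4: x=3 → posterior Normal(205/137, 35/137)
obs 5: x=-5/2 → posterior Normal(9/11, 7/33)
obs 6: x=5/2 → posterior Normal(205/193, 35/193)
obs 7: x=2 → posterior Normal(261/221, 35/221)
obs 8: x=1 → posterior Normal(289/249, 35/249)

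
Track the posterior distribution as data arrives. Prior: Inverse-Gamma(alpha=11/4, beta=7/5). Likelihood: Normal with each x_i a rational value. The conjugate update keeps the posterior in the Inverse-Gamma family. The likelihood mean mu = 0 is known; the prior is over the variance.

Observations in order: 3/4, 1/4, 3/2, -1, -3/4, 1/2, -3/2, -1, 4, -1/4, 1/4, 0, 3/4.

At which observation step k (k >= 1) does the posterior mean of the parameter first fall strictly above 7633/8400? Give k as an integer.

k = 7

obs 1: x=3/4 → posterior Inverse-Gamma(13/4, 269/160)
obs 2: x=1/4 → posterior Inverse-Gamma(15/4, 137/80)
obs 3: x=3/2 → posterior Inverse-Gamma(17/4, 227/80)
obs 4: x=-1 → posterior Inverse-Gamma(19/4, 267/80)
obs 5: x=-3/4 → posterior Inverse-Gamma(21/4, 579/160)
obs 6: x=1/2 → posterior Inverse-Gamma(23/4, 599/160)
obs 7: x=-3/2 → posterior Inverse-Gamma(25/4, 779/160)
obs 8: x=-1 → posterior Inverse-Gamma(27/4, 859/160)
obs 9: x=4 → posterior Inverse-Gamma(29/4, 2139/160)
obs 10: x=-1/4 → posterior Inverse-Gamma(31/4, 67/5)
obs 11: x=1/4 → posterior Inverse-Gamma(33/4, 2149/160)
obs 12: x=0 → posterior Inverse-Gamma(35/4, 2149/160)
obs 13: x=3/4 → posterior Inverse-Gamma(37/4, 1097/80)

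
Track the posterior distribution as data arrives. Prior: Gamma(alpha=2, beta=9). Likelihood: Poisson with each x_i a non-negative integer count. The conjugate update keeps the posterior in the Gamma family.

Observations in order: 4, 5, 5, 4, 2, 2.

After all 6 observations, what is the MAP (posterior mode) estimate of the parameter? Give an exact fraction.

obs 1: x=4 → posterior Gamma(6, 10)
obs 2: x=5 → posterior Gamma(11, 11)
obs 3: x=5 → posterior Gamma(16, 12)
obs 4: x=4 → posterior Gamma(20, 13)
obs 5: x=2 → posterior Gamma(22, 14)
obs 6: x=2 → posterior Gamma(24, 15)

23/15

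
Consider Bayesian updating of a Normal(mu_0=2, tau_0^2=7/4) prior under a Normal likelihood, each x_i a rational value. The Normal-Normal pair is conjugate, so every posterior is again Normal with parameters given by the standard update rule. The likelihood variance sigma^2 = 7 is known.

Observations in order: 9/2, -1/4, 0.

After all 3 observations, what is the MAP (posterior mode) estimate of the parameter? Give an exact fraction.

obs 1: x=9/2 → posterior Normal(5/2, 7/5)
obs 2: x=-1/4 → posterior Normal(49/24, 7/6)
obs 3: x=0 → posterior Normal(7/4, 1)

7/4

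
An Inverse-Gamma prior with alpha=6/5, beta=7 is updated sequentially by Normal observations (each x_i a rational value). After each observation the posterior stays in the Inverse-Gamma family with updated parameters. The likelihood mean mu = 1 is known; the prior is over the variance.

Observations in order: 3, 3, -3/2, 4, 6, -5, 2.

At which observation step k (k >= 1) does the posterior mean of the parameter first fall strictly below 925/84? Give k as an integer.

k = 2

obs 1: x=3 → posterior Inverse-Gamma(17/10, 9)
obs 2: x=3 → posterior Inverse-Gamma(11/5, 11)
obs 3: x=-3/2 → posterior Inverse-Gamma(27/10, 113/8)
obs 4: x=4 → posterior Inverse-Gamma(16/5, 149/8)
obs 5: x=6 → posterior Inverse-Gamma(37/10, 249/8)
obs 6: x=-5 → posterior Inverse-Gamma(21/5, 393/8)
obs 7: x=2 → posterior Inverse-Gamma(47/10, 397/8)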